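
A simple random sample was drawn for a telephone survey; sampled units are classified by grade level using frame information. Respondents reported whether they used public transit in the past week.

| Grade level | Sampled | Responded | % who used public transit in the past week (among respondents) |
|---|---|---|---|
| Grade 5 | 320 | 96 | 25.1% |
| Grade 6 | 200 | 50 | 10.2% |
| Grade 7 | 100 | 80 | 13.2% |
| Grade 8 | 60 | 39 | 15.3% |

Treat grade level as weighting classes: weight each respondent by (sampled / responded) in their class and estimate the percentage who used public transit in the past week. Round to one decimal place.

18.1%

Class response rates: Grade 5 96/320 = 30%, Grade 6 50/200 = 25%, Grade 7 80/100 = 80%, Grade 8 39/60 = 65%.
With weight = n_sampled/n_responded per class, the weighted class total is n_sampled:
  Grade 5: 320 × 25.1 = 8032
  Grade 6: 200 × 10.2 = 2040
  Grade 7: 100 × 13.2 = 1320
  Grade 8: 60 × 15.3 = 918
Adjusted estimate = 12,310 / 680 = 18.1029 → 18.1%.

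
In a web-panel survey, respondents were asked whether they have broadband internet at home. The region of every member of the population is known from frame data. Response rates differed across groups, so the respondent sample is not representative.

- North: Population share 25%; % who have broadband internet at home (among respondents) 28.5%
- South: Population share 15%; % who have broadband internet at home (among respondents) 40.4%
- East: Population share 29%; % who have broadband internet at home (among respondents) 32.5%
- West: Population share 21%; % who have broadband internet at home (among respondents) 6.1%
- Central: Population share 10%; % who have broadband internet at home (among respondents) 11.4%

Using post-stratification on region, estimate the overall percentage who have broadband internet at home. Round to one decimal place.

Each cell contributes population-share × respondent value:
  North: 0.25 × 28.5 = 7.125
  South: 0.15 × 40.4 = 6.06
  East: 0.29 × 32.5 = 9.425
  West: 0.21 × 6.1 = 1.281
  Central: 0.1 × 11.4 = 1.14
Post-stratified estimate = 25.031 → 25.0%.

25.0%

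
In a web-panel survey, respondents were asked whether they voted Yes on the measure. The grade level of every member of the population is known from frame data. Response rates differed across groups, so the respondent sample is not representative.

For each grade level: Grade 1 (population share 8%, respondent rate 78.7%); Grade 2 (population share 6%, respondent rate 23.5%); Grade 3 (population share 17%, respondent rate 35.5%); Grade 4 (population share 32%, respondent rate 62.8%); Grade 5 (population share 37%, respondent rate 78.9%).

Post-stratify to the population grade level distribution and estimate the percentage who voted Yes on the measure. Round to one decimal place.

63.0%

Reweight to the known grade level distribution:
  Grade 1: 0.08 × 78.7 = 6.296
  Grade 2: 0.06 × 23.5 = 1.41
  Grade 3: 0.17 × 35.5 = 6.035
  Grade 4: 0.32 × 62.8 = 20.096
  Grade 5: 0.37 × 78.9 = 29.193
Post-stratified estimate = 63.03 → 63.0%.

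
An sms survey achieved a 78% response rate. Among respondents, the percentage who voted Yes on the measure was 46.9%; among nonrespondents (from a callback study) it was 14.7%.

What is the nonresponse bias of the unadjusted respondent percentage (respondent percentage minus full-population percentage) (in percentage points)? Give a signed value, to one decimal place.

+7.1 percentage points

Nonresponse fraction = 1 − 0.78 = 0.22.
Bias = (nonresponse fraction) × (respondent percentage − nonrespondent percentage)
     = 0.22 × (46.9 − 14.7) = 0.22 × 32.2 = 7.084.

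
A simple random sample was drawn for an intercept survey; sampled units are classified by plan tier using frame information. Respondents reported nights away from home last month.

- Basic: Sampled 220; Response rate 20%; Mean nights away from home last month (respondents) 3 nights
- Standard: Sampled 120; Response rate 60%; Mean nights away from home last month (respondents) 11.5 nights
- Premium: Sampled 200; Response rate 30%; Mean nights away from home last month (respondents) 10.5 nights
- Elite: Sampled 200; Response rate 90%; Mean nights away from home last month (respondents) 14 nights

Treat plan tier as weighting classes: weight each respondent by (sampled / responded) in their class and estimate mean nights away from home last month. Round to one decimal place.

Each respondent's weight = sampled/responded in their class; summing within a class gives n_sampled, so:
  Basic: 220 × 3 = 660
  Standard: 120 × 11.5 = 1380
  Premium: 200 × 10.5 = 2100
  Elite: 200 × 14 = 2800
Adjusted estimate = 6940 / 740 = 9.37838 → 9.4.

9.4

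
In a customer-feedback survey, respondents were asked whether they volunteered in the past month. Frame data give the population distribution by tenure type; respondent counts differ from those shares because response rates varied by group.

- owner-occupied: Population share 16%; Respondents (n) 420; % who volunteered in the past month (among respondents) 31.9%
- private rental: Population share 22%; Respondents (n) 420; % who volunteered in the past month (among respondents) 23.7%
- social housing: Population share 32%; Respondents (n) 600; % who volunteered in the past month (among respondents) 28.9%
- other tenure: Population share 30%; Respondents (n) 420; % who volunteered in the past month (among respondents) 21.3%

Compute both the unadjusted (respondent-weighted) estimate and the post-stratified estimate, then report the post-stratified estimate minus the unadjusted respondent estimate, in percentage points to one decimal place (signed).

Without adjustment, the pooled respondent share is:
  (420/1860)×31.9 + (420/1860)×23.7 + (600/1860)×28.9 + (420/1860)×21.3 = 26.6871%
Reweighting by population tenure type shares:
  0.16×31.9 + 0.22×23.7 + 0.32×28.9 + 0.3×21.3 = 25.956%
Difference = 25.956 − 26.6871 = -0.7311 pp.

-0.7 percentage points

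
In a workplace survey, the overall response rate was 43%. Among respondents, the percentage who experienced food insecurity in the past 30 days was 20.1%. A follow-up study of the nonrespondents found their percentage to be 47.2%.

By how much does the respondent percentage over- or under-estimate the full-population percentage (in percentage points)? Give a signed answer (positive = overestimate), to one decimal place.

-15.4 percentage points

Nonresponse fraction = 1 − 0.43 = 0.57.
Bias = (nonresponse fraction) × (respondent percentage − nonrespondent percentage)
     = 0.57 × (20.1 − 47.2) = 0.57 × -27.1 = -15.447.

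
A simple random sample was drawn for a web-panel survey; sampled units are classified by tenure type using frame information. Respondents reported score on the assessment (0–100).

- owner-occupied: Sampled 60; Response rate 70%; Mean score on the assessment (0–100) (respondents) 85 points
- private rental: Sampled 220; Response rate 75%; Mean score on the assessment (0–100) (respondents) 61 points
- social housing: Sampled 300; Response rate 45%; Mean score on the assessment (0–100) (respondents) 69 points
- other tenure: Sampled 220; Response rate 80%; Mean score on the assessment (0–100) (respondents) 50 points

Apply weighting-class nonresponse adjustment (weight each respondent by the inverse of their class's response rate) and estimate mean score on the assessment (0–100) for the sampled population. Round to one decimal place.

Weighting each respondent by the inverse class response rate inflates each class back to its sampled size, so the class weight is n_sampled:
  owner-occupied: 60 × 85 = 5100
  private rental: 220 × 61 = 13,420
  social housing: 300 × 69 = 20,700
  other tenure: 220 × 50 = 11,000
Adjusted estimate = 50,220 / 800 = 62.775 → 62.8.

62.8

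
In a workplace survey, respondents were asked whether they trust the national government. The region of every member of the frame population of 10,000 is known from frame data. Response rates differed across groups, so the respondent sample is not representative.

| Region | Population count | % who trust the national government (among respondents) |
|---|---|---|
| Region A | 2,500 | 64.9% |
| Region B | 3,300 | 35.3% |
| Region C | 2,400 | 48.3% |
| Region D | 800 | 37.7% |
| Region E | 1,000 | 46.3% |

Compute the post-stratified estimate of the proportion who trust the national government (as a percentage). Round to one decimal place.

47.1%

Weight each group's respondent value by its population share:
  Region A: (2,500/10,000) × 64.9 = 16.225
  Region B: (3,300/10,000) × 35.3 = 11.649
  Region C: (2,400/10,000) × 48.3 = 11.592
  Region D: (800/10,000) × 37.7 = 3.016
  Region E: (1,000/10,000) × 46.3 = 4.63
Post-stratified estimate = 47.112 → 47.1%.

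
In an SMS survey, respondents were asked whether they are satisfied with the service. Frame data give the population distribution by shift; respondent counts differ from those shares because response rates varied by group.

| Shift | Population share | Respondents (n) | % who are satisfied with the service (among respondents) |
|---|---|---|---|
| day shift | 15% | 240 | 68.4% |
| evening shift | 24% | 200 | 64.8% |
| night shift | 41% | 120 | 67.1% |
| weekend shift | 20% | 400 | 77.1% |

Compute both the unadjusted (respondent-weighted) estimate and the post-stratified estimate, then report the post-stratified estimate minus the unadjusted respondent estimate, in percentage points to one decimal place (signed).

Unadjusted (pooled respondent) estimate weights by respondent counts:
  (240/960)×68.4 + (200/960)×64.8 + (120/960)×67.1 + (400/960)×77.1 = 71.1125%
Reweighting by population shift shares:
  0.15×68.4 + 0.24×64.8 + 0.41×67.1 + 0.2×77.1 = 68.743%
Difference = 68.743 − 71.1125 = -2.3695 pp.

-2.4 percentage points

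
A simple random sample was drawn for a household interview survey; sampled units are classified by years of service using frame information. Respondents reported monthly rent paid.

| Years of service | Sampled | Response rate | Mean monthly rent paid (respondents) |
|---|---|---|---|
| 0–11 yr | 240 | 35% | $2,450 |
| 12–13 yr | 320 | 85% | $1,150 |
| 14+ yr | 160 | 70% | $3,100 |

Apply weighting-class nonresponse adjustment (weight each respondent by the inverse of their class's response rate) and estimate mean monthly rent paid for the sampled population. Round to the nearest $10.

Each respondent's weight = sampled/responded in their class; summing within a class gives n_sampled, so:
  0–11 yr: 240 × 2450 = 588,000
  12–13 yr: 320 × 1150 = 368,000
  14+ yr: 160 × 3100 = 496,000
Adjusted estimate = 1,452,000 / 720 = 2016.67 → $2,020.

$2,020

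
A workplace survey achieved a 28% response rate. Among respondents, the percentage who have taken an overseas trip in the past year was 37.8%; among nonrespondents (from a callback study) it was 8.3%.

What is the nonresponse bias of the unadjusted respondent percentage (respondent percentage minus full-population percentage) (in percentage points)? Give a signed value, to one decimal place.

Nonresponse fraction = 1 − 0.28 = 0.72.
Bias = (nonresponse fraction) × (respondent percentage − nonrespondent percentage)
     = 0.72 × (37.8 − 8.3) = 0.72 × 29.5 = 21.24.

+21.2 percentage points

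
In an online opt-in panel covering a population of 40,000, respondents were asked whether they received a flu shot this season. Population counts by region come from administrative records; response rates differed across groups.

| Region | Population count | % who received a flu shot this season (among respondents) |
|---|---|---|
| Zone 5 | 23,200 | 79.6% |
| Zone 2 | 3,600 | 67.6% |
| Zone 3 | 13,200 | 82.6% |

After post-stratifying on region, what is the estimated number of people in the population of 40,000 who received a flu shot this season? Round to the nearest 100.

Apply each group's respondent rate to its population count:
  Zone 5: 23,200 × 79.6% = 18467.2
  Zone 2: 3,600 × 67.6% = 2433.6
  Zone 3: 13,200 × 82.6% = 10903.2
Estimated total = 31,804 → 31,800.

31,800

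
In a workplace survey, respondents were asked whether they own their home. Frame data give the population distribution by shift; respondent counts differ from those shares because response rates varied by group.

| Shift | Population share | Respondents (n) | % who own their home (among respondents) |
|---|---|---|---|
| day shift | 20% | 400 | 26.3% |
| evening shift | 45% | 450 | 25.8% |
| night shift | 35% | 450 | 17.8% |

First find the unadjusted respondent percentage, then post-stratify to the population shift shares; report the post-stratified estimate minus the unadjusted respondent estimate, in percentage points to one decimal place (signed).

Without adjustment, the pooled respondent share is:
  (400/1300)×26.3 + (450/1300)×25.8 + (450/1300)×17.8 = 23.1846%
Post-stratified estimate weights by population shares:
  0.2×26.3 + 0.45×25.8 + 0.35×17.8 = 23.1%
Difference = 23.1 − 23.1846 = -0.0846 pp.

-0.1 percentage points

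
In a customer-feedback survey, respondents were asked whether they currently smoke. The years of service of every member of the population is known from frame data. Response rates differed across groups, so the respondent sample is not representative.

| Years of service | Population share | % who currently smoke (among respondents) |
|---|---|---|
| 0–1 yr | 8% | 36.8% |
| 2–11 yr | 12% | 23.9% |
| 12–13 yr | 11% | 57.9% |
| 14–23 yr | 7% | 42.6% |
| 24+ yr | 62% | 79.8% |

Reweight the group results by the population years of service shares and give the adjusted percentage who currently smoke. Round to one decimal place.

Post-stratification weights by population share, not respondent share:
  0–1 yr: 0.08 × 36.8 = 2.944
  2–11 yr: 0.12 × 23.9 = 2.868
  12–13 yr: 0.11 × 57.9 = 6.369
  14–23 yr: 0.07 × 42.6 = 2.982
  24+ yr: 0.62 × 79.8 = 49.476
Post-stratified estimate = 64.639 → 64.6%.

64.6%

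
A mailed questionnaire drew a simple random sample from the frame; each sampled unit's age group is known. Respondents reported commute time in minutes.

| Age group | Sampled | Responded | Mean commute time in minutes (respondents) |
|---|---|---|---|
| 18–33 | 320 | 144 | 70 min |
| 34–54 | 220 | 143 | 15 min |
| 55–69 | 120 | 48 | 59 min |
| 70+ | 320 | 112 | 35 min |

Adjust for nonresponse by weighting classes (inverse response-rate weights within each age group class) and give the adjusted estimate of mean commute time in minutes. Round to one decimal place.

44.9

Response rates by class: 18–33 144/320 = 45%, 34–54 143/220 = 65%, 55–69 48/120 = 40%, 70+ 112/320 = 35%.
With weight = n_sampled/n_responded per class, the weighted class total is n_sampled:
  18–33: 320 × 70 = 22,400
  34–54: 220 × 15 = 3300
  55–69: 120 × 59 = 7080
  70+: 320 × 35 = 11,200
Adjusted estimate = 43,980 / 980 = 44.8776 → 44.9.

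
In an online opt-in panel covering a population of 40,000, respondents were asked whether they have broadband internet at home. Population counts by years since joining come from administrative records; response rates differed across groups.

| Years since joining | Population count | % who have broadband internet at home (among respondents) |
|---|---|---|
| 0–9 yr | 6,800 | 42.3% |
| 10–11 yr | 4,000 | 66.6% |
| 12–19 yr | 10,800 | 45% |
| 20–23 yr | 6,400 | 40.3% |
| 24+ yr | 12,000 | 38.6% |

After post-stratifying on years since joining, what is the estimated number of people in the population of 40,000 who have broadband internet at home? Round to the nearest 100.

Each cell contributes its population count × the respondent rate:
  0–9 yr: 6,800 × 42.3% = 2876.4
  10–11 yr: 4,000 × 66.6% = 2664
  12–19 yr: 10,800 × 45% = 4860
  20–23 yr: 6,400 × 40.3% = 2579.2
  24+ yr: 12,000 × 38.6% = 4632
Estimated total = 17611.6 → 17,600.

17,600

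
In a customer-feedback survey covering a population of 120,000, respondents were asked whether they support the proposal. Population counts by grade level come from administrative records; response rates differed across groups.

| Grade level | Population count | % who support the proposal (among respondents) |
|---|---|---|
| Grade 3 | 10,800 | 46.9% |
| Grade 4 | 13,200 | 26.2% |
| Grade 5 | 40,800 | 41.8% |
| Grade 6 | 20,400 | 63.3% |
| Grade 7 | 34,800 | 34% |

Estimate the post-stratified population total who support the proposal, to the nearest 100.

Each cell contributes its population count × the respondent rate:
  Grade 3: 10,800 × 46.9% = 5065.2
  Grade 4: 13,200 × 26.2% = 3458.4
  Grade 5: 40,800 × 41.8% = 17054.4
  Grade 6: 20,400 × 63.3% = 12913.2
  Grade 7: 34,800 × 34% = 11,832
Estimated total = 50323.2 → 50,300.

50,300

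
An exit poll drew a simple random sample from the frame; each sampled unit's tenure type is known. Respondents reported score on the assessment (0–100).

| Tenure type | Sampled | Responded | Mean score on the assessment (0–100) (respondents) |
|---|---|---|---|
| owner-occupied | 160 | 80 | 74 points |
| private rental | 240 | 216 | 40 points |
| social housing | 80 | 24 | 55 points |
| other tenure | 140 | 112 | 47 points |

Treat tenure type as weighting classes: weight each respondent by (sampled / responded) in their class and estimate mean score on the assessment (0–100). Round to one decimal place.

Response rates by class: owner-occupied 80/160 = 50%, private rental 216/240 = 90%, social housing 24/80 = 30%, other tenure 112/140 = 80%.
Each respondent's weight = sampled/responded in their class; summing within a class gives n_sampled, so:
  owner-occupied: 160 × 74 = 11,840
  private rental: 240 × 40 = 9600
  social housing: 80 × 55 = 4400
  other tenure: 140 × 47 = 6580
Adjusted estimate = 32,420 / 620 = 52.2903 → 52.3.

52.3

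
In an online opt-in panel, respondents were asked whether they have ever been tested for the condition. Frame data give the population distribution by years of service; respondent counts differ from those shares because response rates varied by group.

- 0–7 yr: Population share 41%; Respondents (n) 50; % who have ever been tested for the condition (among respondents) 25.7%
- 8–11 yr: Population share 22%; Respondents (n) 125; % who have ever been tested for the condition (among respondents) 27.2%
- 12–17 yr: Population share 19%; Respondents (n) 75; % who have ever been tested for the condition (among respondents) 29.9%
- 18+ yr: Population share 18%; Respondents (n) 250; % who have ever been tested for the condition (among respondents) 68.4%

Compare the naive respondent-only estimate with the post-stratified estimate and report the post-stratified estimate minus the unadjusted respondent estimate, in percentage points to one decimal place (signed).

-13.5 percentage points

Without adjustment, the pooled respondent share is:
  (50/500)×25.7 + (125/500)×27.2 + (75/500)×29.9 + (250/500)×68.4 = 48.055%
Post-stratified estimate weights by population shares:
  0.41×25.7 + 0.22×27.2 + 0.19×29.9 + 0.18×68.4 = 34.514%
Difference = 34.514 − 48.055 = -13.541 pp.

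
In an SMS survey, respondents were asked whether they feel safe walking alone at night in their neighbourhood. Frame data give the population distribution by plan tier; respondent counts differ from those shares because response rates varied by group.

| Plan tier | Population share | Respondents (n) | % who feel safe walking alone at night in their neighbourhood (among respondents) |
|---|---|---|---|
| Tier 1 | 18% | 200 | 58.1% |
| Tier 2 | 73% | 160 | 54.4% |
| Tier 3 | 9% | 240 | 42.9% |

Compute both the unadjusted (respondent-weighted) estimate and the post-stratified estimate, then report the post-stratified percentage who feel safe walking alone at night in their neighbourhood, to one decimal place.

54.0%

Unadjusted (pooled respondent) estimate weights by respondent counts:
  (200/600)×58.1 + (160/600)×54.4 + (240/600)×42.9 = 51.0333%
Post-stratified estimate weights by population shares:
  0.18×58.1 + 0.73×54.4 + 0.09×42.9 = 54.031%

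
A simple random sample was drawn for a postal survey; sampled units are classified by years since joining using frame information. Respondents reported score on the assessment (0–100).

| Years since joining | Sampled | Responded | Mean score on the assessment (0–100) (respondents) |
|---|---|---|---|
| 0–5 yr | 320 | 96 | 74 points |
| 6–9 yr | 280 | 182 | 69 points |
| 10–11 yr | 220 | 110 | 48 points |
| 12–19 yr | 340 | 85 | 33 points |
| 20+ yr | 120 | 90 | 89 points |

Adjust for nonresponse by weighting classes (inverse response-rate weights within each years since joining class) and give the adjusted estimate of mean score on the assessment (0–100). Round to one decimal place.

59.0

Response rates by class: 0–5 yr 96/320 = 30%, 6–9 yr 182/280 = 65%, 10–11 yr 110/220 = 50%, 12–19 yr 85/340 = 25%, 20+ yr 90/120 = 75%.
Inverse-response-rate weighting restores each class to its sampled count, so class totals weight by n_sampled:
  0–5 yr: 320 × 74 = 23,680
  6–9 yr: 280 × 69 = 19,320
  10–11 yr: 220 × 48 = 10,560
  12–19 yr: 340 × 33 = 11,220
  20+ yr: 120 × 89 = 10,680
Adjusted estimate = 75,460 / 1,280 = 58.9531 → 59.0.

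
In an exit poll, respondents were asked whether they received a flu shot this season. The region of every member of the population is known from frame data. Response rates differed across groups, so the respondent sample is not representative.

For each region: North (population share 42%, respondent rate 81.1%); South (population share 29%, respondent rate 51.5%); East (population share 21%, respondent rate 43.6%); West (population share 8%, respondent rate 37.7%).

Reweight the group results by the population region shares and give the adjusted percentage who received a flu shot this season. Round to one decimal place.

Post-stratification weights by population share, not respondent share:
  North: 0.42 × 81.1 = 34.062
  South: 0.29 × 51.5 = 14.935
  East: 0.21 × 43.6 = 9.156
  West: 0.08 × 37.7 = 3.016
Post-stratified estimate = 61.169 → 61.2%.

61.2%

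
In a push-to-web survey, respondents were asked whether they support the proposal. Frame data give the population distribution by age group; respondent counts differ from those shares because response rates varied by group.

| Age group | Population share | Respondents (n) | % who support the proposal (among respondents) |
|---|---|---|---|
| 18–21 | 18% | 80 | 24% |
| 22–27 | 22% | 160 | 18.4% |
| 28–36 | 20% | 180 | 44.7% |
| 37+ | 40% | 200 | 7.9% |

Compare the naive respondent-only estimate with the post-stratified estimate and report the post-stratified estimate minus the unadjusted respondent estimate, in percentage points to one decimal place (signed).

Naive respondent-only estimate (weights = respondent counts):
  (80/620)×24 + (160/620)×18.4 + (180/620)×44.7 + (200/620)×7.9 = 23.371%
Reweighting by population age group shares:
  0.18×24 + 0.22×18.4 + 0.2×44.7 + 0.4×7.9 = 20.468%
Difference = 20.468 − 23.371 = -2.903 pp.

-2.9 percentage points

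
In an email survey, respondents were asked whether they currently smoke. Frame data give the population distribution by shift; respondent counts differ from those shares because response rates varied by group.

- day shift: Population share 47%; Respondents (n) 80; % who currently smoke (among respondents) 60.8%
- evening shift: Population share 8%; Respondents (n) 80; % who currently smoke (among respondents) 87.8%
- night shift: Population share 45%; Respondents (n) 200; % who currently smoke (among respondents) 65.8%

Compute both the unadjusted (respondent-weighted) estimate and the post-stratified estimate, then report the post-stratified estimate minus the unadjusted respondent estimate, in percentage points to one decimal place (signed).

-4.4 percentage points

Without adjustment, the pooled respondent share is:
  (80/360)×60.8 + (80/360)×87.8 + (200/360)×65.8 = 69.5778%
Post-stratified estimate weights by population shares:
  0.47×60.8 + 0.08×87.8 + 0.45×65.8 = 65.21%
Difference = 65.21 − 69.5778 = -4.3678 pp.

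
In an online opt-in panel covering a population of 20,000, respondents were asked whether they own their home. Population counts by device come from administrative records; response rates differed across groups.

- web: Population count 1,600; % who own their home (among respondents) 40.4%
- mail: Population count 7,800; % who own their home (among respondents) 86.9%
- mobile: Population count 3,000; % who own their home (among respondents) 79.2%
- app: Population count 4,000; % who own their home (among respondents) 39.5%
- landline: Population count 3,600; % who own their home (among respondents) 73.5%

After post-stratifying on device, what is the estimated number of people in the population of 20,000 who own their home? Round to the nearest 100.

14,000

Each cell contributes its population count × the respondent rate:
  web: 1,600 × 40.4% = 646.4
  mail: 7,800 × 86.9% = 6778.2
  mobile: 3,000 × 79.2% = 2376
  app: 4,000 × 39.5% = 1580
  landline: 3,600 × 73.5% = 2646
Estimated total = 14026.6 → 14,000.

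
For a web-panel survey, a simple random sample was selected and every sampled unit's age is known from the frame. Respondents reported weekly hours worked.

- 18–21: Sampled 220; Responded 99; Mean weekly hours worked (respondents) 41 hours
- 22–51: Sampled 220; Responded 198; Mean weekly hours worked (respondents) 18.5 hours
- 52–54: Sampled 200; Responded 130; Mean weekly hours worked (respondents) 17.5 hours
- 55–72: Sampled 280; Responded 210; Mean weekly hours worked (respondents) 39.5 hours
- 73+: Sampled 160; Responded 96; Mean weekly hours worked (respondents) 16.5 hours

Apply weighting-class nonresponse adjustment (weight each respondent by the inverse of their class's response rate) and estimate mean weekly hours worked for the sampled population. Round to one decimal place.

Class response rates: 18–21 99/220 = 45%, 22–51 198/220 = 90%, 52–54 130/200 = 65%, 55–72 210/280 = 75%, 73+ 96/160 = 60%.
With weight = n_sampled/n_responded per class, the weighted class total is n_sampled:
  18–21: 220 × 41 = 9020
  22–51: 220 × 18.5 = 4070
  52–54: 200 × 17.5 = 3500
  55–72: 280 × 39.5 = 11,060
  73+: 160 × 16.5 = 2640
Adjusted estimate = 30,290 / 1,080 = 28.0463 → 28.0.

28.0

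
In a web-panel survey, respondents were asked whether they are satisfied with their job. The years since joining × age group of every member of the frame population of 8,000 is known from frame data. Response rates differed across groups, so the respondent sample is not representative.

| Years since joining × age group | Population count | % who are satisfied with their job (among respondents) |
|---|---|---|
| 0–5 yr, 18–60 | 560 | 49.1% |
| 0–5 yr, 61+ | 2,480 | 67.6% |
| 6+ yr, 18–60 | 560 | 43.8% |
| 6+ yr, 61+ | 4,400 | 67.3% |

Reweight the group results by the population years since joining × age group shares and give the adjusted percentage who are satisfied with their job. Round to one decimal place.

64.5%

Reweight to the known years since joining × age group distribution:
  0–5 yr, 18–60: (560/8,000) × 49.1 = 3.437
  0–5 yr, 61+: (2,480/8,000) × 67.6 = 20.956
  6+ yr, 18–60: (560/8,000) × 43.8 = 3.066
  6+ yr, 61+: (4,400/8,000) × 67.3 = 37.015
Post-stratified estimate = 64.474 → 64.5%.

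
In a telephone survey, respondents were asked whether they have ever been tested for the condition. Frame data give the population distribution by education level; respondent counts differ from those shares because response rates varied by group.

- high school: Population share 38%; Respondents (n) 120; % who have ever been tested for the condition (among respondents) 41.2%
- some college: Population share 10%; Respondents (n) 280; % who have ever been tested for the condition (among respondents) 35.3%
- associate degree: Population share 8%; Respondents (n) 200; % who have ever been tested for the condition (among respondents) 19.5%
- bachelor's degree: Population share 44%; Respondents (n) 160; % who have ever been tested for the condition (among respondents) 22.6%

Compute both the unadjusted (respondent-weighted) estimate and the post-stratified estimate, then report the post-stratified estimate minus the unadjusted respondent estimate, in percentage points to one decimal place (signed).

Naive respondent-only estimate (weights = respondent counts):
  (120/760)×41.2 + (280/760)×35.3 + (200/760)×19.5 + (160/760)×22.6 = 29.4%
Post-stratified estimate weights by population shares:
  0.38×41.2 + 0.1×35.3 + 0.08×19.5 + 0.44×22.6 = 30.69%
Difference = 30.69 − 29.4 = 1.29 pp.

+1.3 percentage points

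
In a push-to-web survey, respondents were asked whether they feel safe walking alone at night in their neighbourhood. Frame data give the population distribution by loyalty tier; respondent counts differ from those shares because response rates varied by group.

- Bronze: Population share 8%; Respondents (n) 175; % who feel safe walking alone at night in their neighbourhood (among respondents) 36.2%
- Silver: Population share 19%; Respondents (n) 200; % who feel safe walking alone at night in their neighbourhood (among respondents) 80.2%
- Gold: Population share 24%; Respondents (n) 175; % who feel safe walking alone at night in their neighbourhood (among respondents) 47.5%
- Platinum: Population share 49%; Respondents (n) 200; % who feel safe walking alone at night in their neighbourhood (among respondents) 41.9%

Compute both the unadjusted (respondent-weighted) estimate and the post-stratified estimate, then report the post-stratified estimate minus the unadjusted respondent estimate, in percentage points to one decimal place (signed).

Naive respondent-only estimate (weights = respondent counts):
  (175/750)×36.2 + (200/750)×80.2 + (175/750)×47.5 + (200/750)×41.9 = 52.09%
Reweighting by population loyalty tier shares:
  0.08×36.2 + 0.19×80.2 + 0.24×47.5 + 0.49×41.9 = 50.065%
Difference = 50.065 − 52.09 = -2.025 pp.

-2.0 percentage points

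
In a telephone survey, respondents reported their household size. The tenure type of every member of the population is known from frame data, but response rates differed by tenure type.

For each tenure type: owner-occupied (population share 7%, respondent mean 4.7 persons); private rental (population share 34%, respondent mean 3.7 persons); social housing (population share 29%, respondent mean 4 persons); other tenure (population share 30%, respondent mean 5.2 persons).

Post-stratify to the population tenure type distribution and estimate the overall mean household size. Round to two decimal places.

Reweight to the known tenure type distribution:
  owner-occupied: 0.07 × 4.7 = 0.329
  private rental: 0.34 × 3.7 = 1.258
  social housing: 0.29 × 4 = 1.16
  other tenure: 0.3 × 5.2 = 1.56
Post-stratified estimate = 4.307 → 4.31.

4.31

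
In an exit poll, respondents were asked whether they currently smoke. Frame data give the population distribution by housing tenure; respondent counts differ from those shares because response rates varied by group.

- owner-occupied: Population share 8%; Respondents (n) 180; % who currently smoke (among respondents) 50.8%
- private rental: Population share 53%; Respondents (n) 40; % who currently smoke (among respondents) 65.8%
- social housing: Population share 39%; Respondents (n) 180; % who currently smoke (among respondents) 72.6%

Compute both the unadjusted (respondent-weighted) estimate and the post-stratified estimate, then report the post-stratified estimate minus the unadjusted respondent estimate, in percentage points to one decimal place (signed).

Without adjustment, the pooled respondent share is:
  (180/400)×50.8 + (40/400)×65.8 + (180/400)×72.6 = 62.11%
Post-stratified estimate weights by population shares:
  0.08×50.8 + 0.53×65.8 + 0.39×72.6 = 67.252%
Difference = 67.252 − 62.11 = 5.142 pp.

+5.1 percentage points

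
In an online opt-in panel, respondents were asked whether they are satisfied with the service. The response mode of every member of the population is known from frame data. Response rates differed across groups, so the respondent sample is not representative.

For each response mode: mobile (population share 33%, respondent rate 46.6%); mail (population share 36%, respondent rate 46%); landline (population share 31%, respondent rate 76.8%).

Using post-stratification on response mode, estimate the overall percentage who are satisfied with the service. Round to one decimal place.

55.7%

Post-stratification weights by population share, not respondent share:
  mobile: 0.33 × 46.6 = 15.378
  mail: 0.36 × 46 = 16.56
  landline: 0.31 × 76.8 = 23.808
Post-stratified estimate = 55.746 → 55.7%.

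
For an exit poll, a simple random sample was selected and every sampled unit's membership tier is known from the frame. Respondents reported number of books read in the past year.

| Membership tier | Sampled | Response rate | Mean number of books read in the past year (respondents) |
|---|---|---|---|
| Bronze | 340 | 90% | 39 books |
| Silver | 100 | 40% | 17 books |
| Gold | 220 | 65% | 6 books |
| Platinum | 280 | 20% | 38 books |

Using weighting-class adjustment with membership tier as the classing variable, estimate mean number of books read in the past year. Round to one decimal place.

28.6

With weight = n_sampled/n_responded per class, the weighted class total is n_sampled:
  Bronze: 340 × 39 = 13,260
  Silver: 100 × 17 = 1700
  Gold: 220 × 6 = 1320
  Platinum: 280 × 38 = 10,640
Adjusted estimate = 26,920 / 940 = 28.6383 → 28.6.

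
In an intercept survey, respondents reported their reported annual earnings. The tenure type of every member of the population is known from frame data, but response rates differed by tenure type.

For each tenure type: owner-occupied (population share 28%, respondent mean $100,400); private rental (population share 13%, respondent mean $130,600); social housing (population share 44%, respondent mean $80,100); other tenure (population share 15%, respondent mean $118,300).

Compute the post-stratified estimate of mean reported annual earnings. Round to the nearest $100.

Post-stratification weights by population share, not respondent share:
  owner-occupied: 0.28 × 100,400 = 28,112
  private rental: 0.13 × 130,600 = 16,978
  social housing: 0.44 × 80,100 = 35,244
  other tenure: 0.15 × 118,300 = 17,745
Post-stratified estimate = 98,079 → $98,100.

$98,100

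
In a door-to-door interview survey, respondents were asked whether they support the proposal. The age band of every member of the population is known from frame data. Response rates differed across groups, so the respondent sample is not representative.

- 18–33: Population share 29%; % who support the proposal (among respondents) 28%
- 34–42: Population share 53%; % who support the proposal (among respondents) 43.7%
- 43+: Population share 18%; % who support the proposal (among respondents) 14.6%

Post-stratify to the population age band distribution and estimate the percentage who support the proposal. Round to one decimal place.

33.9%

Each cell contributes population-share × respondent value:
  18–33: 0.29 × 28 = 8.12
  34–42: 0.53 × 43.7 = 23.161
  43+: 0.18 × 14.6 = 2.628
Post-stratified estimate = 33.909 → 33.9%.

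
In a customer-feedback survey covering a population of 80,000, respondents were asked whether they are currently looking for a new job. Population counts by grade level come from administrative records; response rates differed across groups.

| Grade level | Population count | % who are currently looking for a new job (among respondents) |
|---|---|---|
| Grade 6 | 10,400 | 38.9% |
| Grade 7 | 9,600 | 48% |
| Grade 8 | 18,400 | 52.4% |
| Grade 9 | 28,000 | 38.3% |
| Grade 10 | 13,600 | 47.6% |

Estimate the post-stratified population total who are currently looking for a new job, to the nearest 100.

35,500

Apply each group's respondent rate to its population count:
  Grade 6: 10,400 × 38.9% = 4045.6
  Grade 7: 9,600 × 48% = 4608
  Grade 8: 18,400 × 52.4% = 9641.6
  Grade 9: 28,000 × 38.3% = 10,724
  Grade 10: 13,600 × 47.6% = 6473.6
Estimated total = 35492.8 → 35,500.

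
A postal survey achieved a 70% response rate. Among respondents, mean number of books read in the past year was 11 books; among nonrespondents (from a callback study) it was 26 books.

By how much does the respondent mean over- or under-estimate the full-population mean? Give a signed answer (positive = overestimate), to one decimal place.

-4.5

Nonresponse fraction = 1 − 0.7 = 0.3.
Bias = (nonresponse fraction) × (respondent mean − nonrespondent mean)
     = 0.3 × (11 − 26) = 0.3 × -15 = -4.5.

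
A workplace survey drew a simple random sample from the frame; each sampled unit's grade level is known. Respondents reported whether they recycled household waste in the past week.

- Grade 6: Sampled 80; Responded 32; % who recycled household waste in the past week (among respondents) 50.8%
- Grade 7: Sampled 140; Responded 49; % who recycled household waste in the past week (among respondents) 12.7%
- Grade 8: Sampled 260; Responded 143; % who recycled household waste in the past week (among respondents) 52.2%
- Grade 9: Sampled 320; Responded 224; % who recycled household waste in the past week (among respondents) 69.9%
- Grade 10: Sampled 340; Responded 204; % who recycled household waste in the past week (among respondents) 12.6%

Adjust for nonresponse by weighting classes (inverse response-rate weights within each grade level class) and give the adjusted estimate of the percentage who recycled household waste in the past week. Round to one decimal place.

40.4%

Class response rates: Grade 6 32/80 = 40%, Grade 7 49/140 = 35%, Grade 8 143/260 = 55%, Grade 9 224/320 = 70%, Grade 10 204/340 = 60%.
Inverse-response-rate weighting restores each class to its sampled count, so class totals weight by n_sampled:
  Grade 6: 80 × 50.8 = 4064
  Grade 7: 140 × 12.7 = 1778
  Grade 8: 260 × 52.2 = 13,572
  Grade 9: 320 × 69.9 = 22,368
  Grade 10: 340 × 12.6 = 4284
Adjusted estimate = 46,066 / 1,140 = 40.4088 → 40.4%.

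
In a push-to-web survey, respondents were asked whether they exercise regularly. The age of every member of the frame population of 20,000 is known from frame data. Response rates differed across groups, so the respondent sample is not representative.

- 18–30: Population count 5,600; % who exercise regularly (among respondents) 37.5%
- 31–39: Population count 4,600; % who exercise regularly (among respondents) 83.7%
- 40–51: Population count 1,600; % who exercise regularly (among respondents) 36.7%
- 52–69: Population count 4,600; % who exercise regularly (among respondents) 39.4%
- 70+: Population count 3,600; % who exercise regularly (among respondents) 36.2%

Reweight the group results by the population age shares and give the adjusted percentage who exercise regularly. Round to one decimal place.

48.3%

Weight each group's respondent value by its population share:
  18–30: (5,600/20,000) × 37.5 = 10.5
  31–39: (4,600/20,000) × 83.7 = 19.251
  40–51: (1,600/20,000) × 36.7 = 2.936
  52–69: (4,600/20,000) × 39.4 = 9.062
  70+: (3,600/20,000) × 36.2 = 6.516
Post-stratified estimate = 48.265 → 48.3%.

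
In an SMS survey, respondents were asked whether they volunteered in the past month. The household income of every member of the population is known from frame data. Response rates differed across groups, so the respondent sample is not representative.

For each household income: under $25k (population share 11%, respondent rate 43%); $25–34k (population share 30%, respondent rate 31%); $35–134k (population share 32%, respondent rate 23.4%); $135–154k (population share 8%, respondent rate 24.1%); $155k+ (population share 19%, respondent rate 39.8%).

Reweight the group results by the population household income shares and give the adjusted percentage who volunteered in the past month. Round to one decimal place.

31.0%

Each cell contributes population-share × respondent value:
  under $25k: 0.11 × 43 = 4.73
  $25–34k: 0.3 × 31 = 9.3
  $35–134k: 0.32 × 23.4 = 7.488
  $135–154k: 0.08 × 24.1 = 1.928
  $155k+: 0.19 × 39.8 = 7.562
Post-stratified estimate = 31.008 → 31.0%.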